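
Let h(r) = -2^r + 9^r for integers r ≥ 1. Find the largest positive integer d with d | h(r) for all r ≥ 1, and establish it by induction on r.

Computing the first values: h(1) = 7 and h(2) = 77; gcd(7, 77) = 7, so d ≤ 7.
We prove 7 | -2^r + 9^r for all r ≥ 1 by induction on r.
Base step (r = 1): h(1) = 7 = 7·(1), so 7 | h(1).
Suppose the result is true for r = k, i.e. 7 | h(k). Then
9^{k+1} − 2^{k+1} = 9·9^k − 2·2^k = 9·(9^k − 2^k) + (7)·2^k. The first term is divisible by 7 by the inductive hypothesis, and the second term (7)·2^k is divisible by 7 since 7 | 7. Hence 7 | h(k+1).
By induction, the statement is established for all r ≥ 1.
Therefore the largest such d is 7.

d = 7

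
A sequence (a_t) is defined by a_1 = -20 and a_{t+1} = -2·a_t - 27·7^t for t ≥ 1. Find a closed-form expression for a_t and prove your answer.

Computing the first terms: a_1 = -20, a_2 = -149, a_3 = -1025. This suggests a_t = (-2)^(t - 1) - 3·7^t.
When t = 1: the formula gives -20 = -20 = a_1.
Inductive step: suppose the statement holds for some m ≥ 1, so a_m = (-2)^(m - 1) - 3·7^m.
Then a_{m+1} = -2·a_m - 27·7^m = -2·((-2)^(m - 1) - 3·7^m) - 27·7^m = (-2)^m - 3·7^(m + 1) = (-2)^((m+1) - 1) - 3·7^(m+1),
which is the claimed formula at t = m+1.
By induction, the statement is established for all t ≥ 1.

a_t = (-2)^(t - 1) - 3·7^t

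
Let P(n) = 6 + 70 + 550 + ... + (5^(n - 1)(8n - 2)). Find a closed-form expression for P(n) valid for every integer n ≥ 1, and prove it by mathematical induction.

P(n) = 5^n(2n - 1) + 1

We claim P(n) = 5^n(2n - 1) + 1 for all n ≥ 1.
Base case (n = 1): P(1) = 6, and the closed form gives 6. They agree.
For the inductive step, assume it holds for an arbitrary k ≥ 1, so P(k) = 5^k(2k - 1) + 1.
Then P(k+1) = P(k) + (5^k(8k + 6)) = (5^k(2k - 1) + 1) + (5^k(8k + 6)).
Simplifying, P(k+1) = 10·5^k·k + 5·5^k + 1 = 5^(k+1)(2(k+1) - 1) + 1,
which is the closed form with n = k+1.
Hence, by induction on n, the claim holds for every n ≥ 1.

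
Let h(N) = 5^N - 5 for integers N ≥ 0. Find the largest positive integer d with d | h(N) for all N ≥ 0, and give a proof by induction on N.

d = 4

Computing the first values: h(0) = -4 and h(1) = 0; gcd(-4, 0) = 4, so d ≤ 4.
We prove 4 | 5^N - 5 for all N ≥ 0 by induction on N.
For the base case N = 0: h(0) = -4 = 4·(-1), so 4 | h(0).
Inductive step: assume the claim holds for N = i, i.e. 4 | h(i). Then
h(i+1) = 5^(i+1) - 5 = 5·(5^i - 5) + 20 = 5·h(i) + 20. The first term is divisible by 4 by the inductive hypothesis, and 20 is divisible by 4. Hence 4 | h(i+1).
This completes the induction.
Therefore the largest such d is 4.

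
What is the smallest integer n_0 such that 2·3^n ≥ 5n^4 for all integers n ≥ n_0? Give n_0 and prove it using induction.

n_0 = 9

At n = 8: 13122 < 20480, so the inequality fails and n_0 ≥ 9. We prove 2·3^n ≥ 5n^4 for all n ≥ 9.
Base step (n = 9): 2·3^n = 39366 and 5n^4 = 32805, so 39366 ≥ 32805.
Inductive step: assume the claim holds for n = m, so 2·3^m ≥ 5m^4.
Then 2·3^(m + 1) = 3·(2·3^m) ≥ 3·(5m^4).
Also, for m ≥ 9 we have 3·(5m^4) ≥ 5(m+1)^4, since 3 ≥ (1 + 1/m)^4 for all m ≥ 9.
Combining, 2·3^(m + 1) ≥ 5(m+1)^4.
This completes the induction.
Hence the smallest such n_0 is 9.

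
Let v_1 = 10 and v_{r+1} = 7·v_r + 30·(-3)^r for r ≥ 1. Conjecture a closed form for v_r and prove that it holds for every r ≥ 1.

Computing the first terms: v_1 = 10, v_2 = -20, v_3 = 130. This suggests v_r = (-3)^(r + 1) + 7^(r - 1).
For the base case r = 1: the formula gives 10 = 10 = v_1.
Inductive step: assume the claim holds for r = k, so v_k = (-3)^(k + 1) + 7^(k - 1).
Then v_{k+1} = 7·v_k + 30·(-3)^k = 7·((-3)^(k + 1) + 7^(k - 1)) + 30·(-3)^k = (-3)^(k + 2) + 7^k = (-3)^((k+1) + 1) + 7^((k+1) - 1),
which is the claimed formula at r = k+1.
This completes the induction.

v_r = (-3)^(r + 1) + 7^(r - 1)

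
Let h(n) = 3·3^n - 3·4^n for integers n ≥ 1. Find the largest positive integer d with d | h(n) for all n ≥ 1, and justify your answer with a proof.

Computing the first values: h(1) = -3 and h(2) = -21; gcd(-3, -21) = 3, so d ≤ 3.
We prove 3 | 3·3^n - 3·4^n for all n ≥ 1 by induction on n.
Base step (n = 1): h(1) = -3 = 3·(-1), so 3 | h(1).
Suppose the result is true for n = i, i.e. 3 | h(i). Then
h(i+1) − 4·h(i) = (3·3^(i+1) - 3·4^(i+1)) − 4·(3·3^i - 3·4^i) = (3)·3^i·(3 − 4) = (-3)·3^i. Since 3 | h(i) by the inductive hypothesis, 3 | 4·h(i); and 3 | -3 since -3 = 3·-1. Therefore 3 | h(i+1).
This completes the induction.
Therefore the largest such d is 3.

d = 3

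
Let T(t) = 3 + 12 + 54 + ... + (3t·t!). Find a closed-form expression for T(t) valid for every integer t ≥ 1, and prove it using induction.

T(t) = 3(t + 1)! - 3

We claim T(t) = 3(t + 1)! - 3 for all t ≥ 1.
Base step (t = 1): T(1) = 3, and the closed form gives 3. They agree.
For the inductive step, assume it holds for an arbitrary j ≥ 1, so T(j) = 3(j + 1)! - 3.
Then T(j+1) = T(j) + (3(j + 1)(j + 1)!) = (3(j + 1)! - 3) + (3(j + 1)(j + 1)!).
Simplifying, T(j+1) = 3((j+1) + 1)! - 3,
which is the closed form with t = j+1.
Hence, by induction on t, the claim holds for every t ≥ 1.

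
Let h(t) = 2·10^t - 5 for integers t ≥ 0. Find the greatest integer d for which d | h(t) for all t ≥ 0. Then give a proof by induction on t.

Computing the first values: h(0) = -3 and h(1) = 15; gcd(-3, 15) = 3, so d ≤ 3.
We prove 3 | 2·10^t - 5 for all t ≥ 0 by induction on t.
Base step (t = 0): h(0) = -3 = 3·(-1), so 3 | h(0).
Suppose the result is true for t = m, i.e. 3 | h(m). Then
h(m+1) = 2·10^(m+1) - 5 = 10·(2·10^m - 5) + 45 = 10·h(m) + 45. The first term is divisible by 3 by the inductive hypothesis, and 45 is divisible by 3. Hence 3 | h(m+1).
By induction, the statement is established for all t ≥ 0.
Therefore the largest such d is 3.

d = 3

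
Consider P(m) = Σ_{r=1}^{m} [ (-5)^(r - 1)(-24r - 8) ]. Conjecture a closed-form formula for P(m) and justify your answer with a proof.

P(m) = 2(-5)^m(2m + 1) - 2

We claim P(m) = 2(-5)^m(2m + 1) - 2 for all m ≥ 1.
For the base case m = 1: P(1) = -32, and the closed form gives -32. They agree.
Inductive step: suppose the statement holds for some r ≥ 1, so P(r) = 2(-5)^r(2r + 1) - 2.
Then P(r+1) = P(r) + ((-5)^r(-24r - 32)) = (2(-5)^r(2r + 1) - 2) + ((-5)^r(-24r - 32)).
Simplifying, P(r+1) = -20(-5)^r·r - 30(-5)^r - 2 = 2(-5)^(r+1)(2(r+1) + 1) - 2,
which is the closed form with m = r+1.
Hence, by induction on m, the claim holds for every m ≥ 1.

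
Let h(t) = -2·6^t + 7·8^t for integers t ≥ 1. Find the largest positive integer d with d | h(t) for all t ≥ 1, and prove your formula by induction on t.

d = 4

Computing the first values: h(1) = 44 and h(2) = 376; gcd(44, 376) = 4, so d ≤ 4.
We prove 4 | -2·6^t + 7·8^t for all t ≥ 1 by induction on t.
Base case (t = 1): h(1) = 44 = 4·(11), so 4 | h(1).
Inductive step: suppose the statement holds for some k ≥ 1, i.e. 4 | h(k). Then
h(k+1) − 8·h(k) = (-2·6^(k+1) + 7·8^(k+1)) − 8·(-2·6^k + 7·8^k) = (-2)·6^k·(6 − 8) = (4)·6^k. Since 4 | h(k) by the inductive hypothesis, 4 | 8·h(k); and 4 | 4 since 4 = 4·1. Therefore 4 | h(k+1).
By induction, the statement is established for all t ≥ 1.
Therefore the largest such d is 4.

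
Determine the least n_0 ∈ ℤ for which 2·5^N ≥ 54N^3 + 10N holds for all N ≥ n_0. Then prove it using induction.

At N = 5: 6250 < 6800, so the inequality fails and n_0 ≥ 6. We prove 2·5^N ≥ 54N^3 + 10N for all N ≥ 6.
When N = 6: 2·5^N = 31250 and 54N^3 + 10N = 11724, so 31250 ≥ 11724.
Suppose the result is true for N = k, so 2·5^k ≥ 54k^3 + 10k.
Then 2·5^(k + 1) = 5·(2·5^k) ≥ 5·(54k^3 + 10k).
Also, for k ≥ 6 we have 5·(54k^3 + 10k) ≥ 54(k+1)^3 + 10(k+1), since 5·(54k^3 + 10k) − (54(k+1)^3 + 10(k+1)) = 216k^3 - 162k^2 - 122k - 64, which is nonnegative for all k ≥ 6.
Combining, 2·5^(k + 1) ≥ 54(k+1)^3 + 10(k+1).
This completes the induction.
Hence the smallest such n_0 is 6.

n_0 = 6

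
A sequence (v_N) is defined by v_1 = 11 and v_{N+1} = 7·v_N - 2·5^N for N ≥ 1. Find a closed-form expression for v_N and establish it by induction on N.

v_N = 5^N + 6·7^(N - 1)

Computing the first terms: v_1 = 11, v_2 = 67, v_3 = 419. This suggests v_N = 5^N + 6·7^(N - 1).
For the base case N = 1: the formula gives 11 = 11 = v_1.
Suppose the result is true for N = j, so v_j = 5^j + 6·7^(j - 1).
Then v_{j+1} = 7·v_j - 2·5^j = 7·(5^j + 6·7^(j - 1)) - 2·5^j = 5^(j + 1) + 6·7^j = 5^(j+1) + 6·7^((j+1) - 1),
which is the claimed formula at N = j+1.
This completes the induction.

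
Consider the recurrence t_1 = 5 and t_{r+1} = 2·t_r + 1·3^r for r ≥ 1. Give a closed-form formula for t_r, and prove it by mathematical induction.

t_r = 2^r + 3^r

Computing the first terms: t_1 = 5, t_2 = 13, t_3 = 35. This suggests t_r = 2^r + 3^r.
Base step (r = 1): the formula gives 5 = 5 = t_1.
Suppose the result is true for r = m, so t_m = 2^m + 3^m.
Then t_{m+1} = 2·t_m + 1·3^m = 2·(2^m + 3^m) + 1·3^m = 2^(m + 1) + 3^(m + 1),
which is the claimed formula at r = m+1.
Hence, by induction on r, the claim holds for every r ≥ 1.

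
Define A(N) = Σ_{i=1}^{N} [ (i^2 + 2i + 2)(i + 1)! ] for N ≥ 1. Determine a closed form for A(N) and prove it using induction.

A(N) = (N + 1)(N + 2)! - 2

We claim A(N) = (N + 1)(N + 2)! - 2 for all N ≥ 1.
Base step (N = 1): A(1) = 10, and the closed form gives 10. They agree.
For the inductive step, assume it holds for an arbitrary i ≥ 1, so A(i) = (i + 1)(i + 2)! - 2.
Then A(i+1) = A(i) + ((i^2 + 4i + 5)(i + 2)!) = ((i + 1)(i + 2)! - 2) + ((i^2 + 4i + 5)(i + 2)!).
Simplifying, A(i+1) = ((i+1) + 1)((i+1) + 2)! - 2,
which is the closed form with N = i+1.
This completes the induction.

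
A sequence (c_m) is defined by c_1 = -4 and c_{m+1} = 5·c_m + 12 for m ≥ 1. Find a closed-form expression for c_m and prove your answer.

c_m = -5^(m - 1) - 3

Computing the first terms: c_1 = -4, c_2 = -8, c_3 = -28. This suggests c_m = -5^(m - 1) - 3.
Base step (m = 1): the formula gives -4 = -4 = c_1.
For the inductive step, assume it holds for an arbitrary p ≥ 1, so c_p = -5^(p - 1) - 3.
Then c_{p+1} = 5·c_p + 12 = 5·(-5^(p - 1) - 3) + 12 = -5^p - 3 = -5^((p+1) - 1) - 3,
which is the claimed formula at m = p+1.
By the principle of mathematical induction, the result holds for all m ≥ 1.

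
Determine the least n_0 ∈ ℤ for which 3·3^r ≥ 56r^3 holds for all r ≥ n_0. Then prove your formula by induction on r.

n_0 = 9

At r = 8: 19683 < 28672, so the inequality fails and n_0 ≥ 9. We prove 3·3^r ≥ 56r^3 for all r ≥ 9.
Base case (r = 9): 3·3^r = 59049 and 56r^3 = 40824, so 59049 ≥ 40824.
Inductive step: assume the claim holds for r = i, so 3·3^i ≥ 56i^3.
Then 3·3^(i + 1) = 3·(3·3^i) ≥ 3·(56i^3).
Also, for i ≥ 9 we have 3·(56i^3) ≥ 56(i+1)^3, since 3 ≥ (1 + 1/i)^3 for all i ≥ 9.
Combining, 3·3^(i + 1) ≥ 56(i+1)^3.
By induction, the statement is established for all r ≥ 9.
Hence the smallest such n_0 is 9.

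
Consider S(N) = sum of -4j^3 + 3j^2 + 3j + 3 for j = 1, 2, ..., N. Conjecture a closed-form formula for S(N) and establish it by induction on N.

We claim S(N) = -N(N^3 + N^2 - 2N - 5) for all N ≥ 1.
Base case (N = 1): S(1) = 5, and the closed form gives 5. They agree.
Inductive step: assume the claim holds for N = j, so S(j) = j(-j^3 - j^2 + 2j + 5).
Then S(j+1) = S(j) + (-4j^3 - 9j^2 - 3j + 5) = (j(-j^3 - j^2 + 2j + 5)) + (-4j^3 - 9j^2 - 3j + 5).
Simplifying, S(j+1) = -(j + 1)(j^3 + 4j^2 + 3j - 5) = -(j+1)((j+1)^3 + (j+1)^2 - 2(j+1) - 5),
which is the closed form with N = j+1.
Hence, by induction on N, the claim holds for every N ≥ 1.

S(N) = -N(N^3 + N^2 - 2N - 5)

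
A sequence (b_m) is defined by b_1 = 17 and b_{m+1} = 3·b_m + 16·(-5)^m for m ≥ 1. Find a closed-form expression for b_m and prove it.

b_m = -2(-5)^m + 7·3^(m - 1)

Computing the first terms: b_1 = 17, b_2 = -29, b_3 = 313. This suggests b_m = -2(-5)^m + 7·3^(m - 1).
When m = 1: the formula gives 17 = 17 = b_1.
Suppose the result is true for m = j, so b_j = -2(-5)^j + 7·3^(j - 1).
Then b_{j+1} = 3·b_j + 16·(-5)^j = 3·(-2(-5)^j + 7·3^(j - 1)) + 16·(-5)^j = -2(-5)^(j + 1) + 7·3^j = -2(-5)^(j+1) + 7·3^((j+1) - 1),
which is the claimed formula at m = j+1.
This completes the induction.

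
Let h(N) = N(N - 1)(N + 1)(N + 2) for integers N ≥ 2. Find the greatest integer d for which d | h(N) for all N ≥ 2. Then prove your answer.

Computing the first values: h(2) = 24 and h(3) = 120; gcd(24, 120) = 24, so d ≤ 24.
We prove 24 | N(N - 1)(N + 1)(N + 2) for all N ≥ 2 by induction on N.
For the base case N = 2: h(2) = 24 = 24·(1), so 24 | h(2).
Inductive step: suppose the statement holds for some j ≥ 2, i.e. 24 | h(j). Then
h(j+1) − h(j) = j·(j+1)·(j+2)·(j+3) − (j-1)·j·(j+1)·(j+2) = j·(j+1)·(j+2)·[(j+3) − (j-1)] = 4·j·(j+1)·(j+2). The product of 3 consecutive integers is divisible by (3)! = 6, so h(j+1) − h(j) is divisible by 4·6 = 24. By the inductive hypothesis 24 | h(j), hence 24 | h(j+1).
Hence, by induction on N, the claim holds for every N ≥ 2.
Therefore the largest such d is 24.

d = 24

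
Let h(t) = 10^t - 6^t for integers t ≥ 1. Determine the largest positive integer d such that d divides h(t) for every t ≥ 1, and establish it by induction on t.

Computing the first values: h(1) = 4 and h(2) = 64; gcd(4, 64) = 4, so d ≤ 4.
We prove 4 | 10^t - 6^t for all t ≥ 1 by induction on t.
Base step (t = 1): h(1) = 4 = 4·(1), so 4 | h(1).
For the inductive step, assume it holds for an arbitrary i ≥ 1, i.e. 4 | h(i). Then
10^{i+1} − 6^{i+1} = 10·10^i − 6·6^i = 10·(10^i − 6^i) + (4)·6^i. The first term is divisible by 4 by the inductive hypothesis, and the second term (4)·6^i is divisible by 4 since 4 | 4. Hence 4 | h(i+1).
By induction, the statement is established for all t ≥ 1.
Therefore the largest such d is 4.

d = 4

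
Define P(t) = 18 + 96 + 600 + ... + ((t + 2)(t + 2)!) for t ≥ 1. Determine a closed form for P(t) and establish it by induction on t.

P(t) = (t + 3)! - 6

We claim P(t) = (t + 3)! - 6 for all t ≥ 1.
For the base case t = 1: P(1) = 18, and the closed form gives 18. They agree.
Inductive step: suppose the statement holds for some r ≥ 1, so P(r) = (r + 3)! - 6.
Then P(r+1) = P(r) + ((r + 3)(r + 3)!) = ((r + 3)! - 6) + ((r + 3)(r + 3)!).
Simplifying, P(r+1) = ((r+1) + 3)! - 6,
which is the closed form with t = r+1.
By induction, the statement is established for all t ≥ 1.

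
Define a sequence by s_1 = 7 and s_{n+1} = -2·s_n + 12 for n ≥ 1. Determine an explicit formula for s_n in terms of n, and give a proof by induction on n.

Computing the first terms: s_1 = 7, s_2 = -2, s_3 = 16. This suggests s_n = 3(-2)^(n - 1) + 4.
Base step (n = 1): the formula gives 7 = 7 = s_1.
For the inductive step, assume it holds for an arbitrary i ≥ 1, so s_i = 3(-2)^(i - 1) + 4.
Then s_{i+1} = -2·s_i + 12 = -2·(3(-2)^(i - 1) + 4) + 12 = 3(-2)^i + 4 = 3(-2)^((i+1) - 1) + 4,
which is the claimed formula at n = i+1.
By induction, the statement is established for all n ≥ 1.

s_n = 3(-2)^(n - 1) + 4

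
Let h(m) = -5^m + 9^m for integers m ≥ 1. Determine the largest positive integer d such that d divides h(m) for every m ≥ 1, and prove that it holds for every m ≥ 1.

d = 4

Computing the first values: h(1) = 4 and h(2) = 56; gcd(4, 56) = 4, so d ≤ 4.
We prove 4 | -5^m + 9^m for all m ≥ 1 by induction on m.
Base step (m = 1): h(1) = 4 = 4·(1), so 4 | h(1).
Inductive step: assume the claim holds for m = k, i.e. 4 | h(k). Then
9^{k+1} − 5^{k+1} = 9·9^k − 5·5^k = 9·(9^k − 5^k) + (4)·5^k. The first term is divisible by 4 by the inductive hypothesis, and the second term (4)·5^k is divisible by 4 since 4 | 4. Hence 4 | h(k+1).
By the principle of mathematical induction, the result holds for all m ≥ 1.
Therefore the largest such d is 4.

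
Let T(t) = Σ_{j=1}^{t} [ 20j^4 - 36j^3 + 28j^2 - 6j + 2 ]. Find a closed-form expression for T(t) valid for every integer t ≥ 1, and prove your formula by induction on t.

T(t) = t(4t^4 + t^3 - 2t^2 + 2t + 3)

We claim T(t) = t(4t^4 + t^3 - 2t^2 + 2t + 3) for all t ≥ 1.
When t = 1: T(1) = 8, and the closed form gives 8. They agree.
For the inductive step, assume it holds for an arbitrary j ≥ 1, so T(j) = j(4j^4 + j^3 - 2j^2 + 2j + 3).
Then T(j+1) = T(j) + (20j^4 + 44j^3 + 40j^2 + 22j + 8) = (j(4j^4 + j^3 - 2j^2 + 2j + 3)) + (20j^4 + 44j^3 + 40j^2 + 22j + 8).
Simplifying, T(j+1) = (j + 1)(4j^4 + 17j^3 + 25j^2 + 17j + 8) = (j+1)(4(j+1)^4 + (j+1)^3 - 2(j+1)^2 + 2(j+1) + 3),
which is the closed form with t = j+1.
This completes the induction.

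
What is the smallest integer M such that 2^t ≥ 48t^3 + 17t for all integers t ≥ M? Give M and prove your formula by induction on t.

At t = 18: 262144 < 280242, so the inequality fails and M ≥ 19. We prove 2^t ≥ 48t^3 + 17t for all t ≥ 19.
Base step (t = 19): 2^t = 524288 and 48t^3 + 17t = 329555, so 524288 ≥ 329555.
Inductive step: assume the claim holds for t = j, so 2^j ≥ 48j^3 + 17j.
Then 2^(j + 1) = 2·(2^j) ≥ 2·(48j^3 + 17j).
Also, for j ≥ 19 we have 2·(48j^3 + 17j) ≥ 48(j+1)^3 + 17(j+1), since 2·(48j^3 + 17j) − (48(j+1)^3 + 17(j+1)) = 48j^3 - 144j^2 - 127j - 65, which is nonnegative for all j ≥ 19.
Combining, 2^(j + 1) ≥ 48(j+1)^3 + 17(j+1).
By induction, the statement is established for all t ≥ 19.
Hence the smallest such M is 19.

M = 19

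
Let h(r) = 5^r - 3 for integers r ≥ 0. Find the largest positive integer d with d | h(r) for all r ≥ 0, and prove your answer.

d = 2

Computing the first values: h(0) = -2 and h(1) = 2; gcd(-2, 2) = 2, so d ≤ 2.
We prove 2 | 5^r - 3 for all r ≥ 0 by induction on r.
When r = 0: h(0) = -2 = 2·(-1), so 2 | h(0).
Suppose the result is true for r = k, i.e. 2 | h(k). Then
h(k+1) = 5^(k+1) - 3 = 5·(5^k - 3) + 12 = 5·h(k) + 12. The first term is divisible by 2 by the inductive hypothesis, and 12 is divisible by 2. Hence 2 | h(k+1).
By induction, the statement is established for all r ≥ 0.
Therefore the largest such d is 2.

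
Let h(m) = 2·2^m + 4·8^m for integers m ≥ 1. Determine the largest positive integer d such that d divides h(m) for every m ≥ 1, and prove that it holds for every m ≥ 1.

Computing the first values: h(1) = 36 and h(2) = 264; gcd(36, 264) = 12, so d ≤ 12.
We prove 12 | 2·2^m + 4·8^m for all m ≥ 1 by induction on m.
Base case (m = 1): h(1) = 36 = 12·(3), so 12 | h(1).
Inductive step: assume the claim holds for m = r, i.e. 12 | h(r). Then
h(r+1) − 8·h(r) = (2·2^(r+1) + 4·8^(r+1)) − 8·(2·2^r + 4·8^r) = (2)·2^r·(2 − 8) = (-12)·2^r. Since 12 | h(r) by the inductive hypothesis, 12 | 8·h(r); and 12 | -12 since -12 = 12·-1. Therefore 12 | h(r+1).
Hence, by induction on m, the claim holds for every m ≥ 1.
Therefore the largest such d is 12.

d = 12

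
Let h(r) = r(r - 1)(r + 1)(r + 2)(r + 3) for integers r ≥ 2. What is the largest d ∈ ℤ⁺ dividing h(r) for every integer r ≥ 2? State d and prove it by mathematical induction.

d = 120

Computing the first values: h(2) = 120 and h(3) = 720; gcd(120, 720) = 120, so d ≤ 120.
We prove 120 | r(r - 1)(r + 1)(r + 2)(r + 3) for all r ≥ 2 by induction on r.
For the base case r = 2: h(2) = 120 = 120·(1), so 120 | h(2).
Inductive step: suppose the statement holds for some k ≥ 2, i.e. 120 | h(k). Then
h(k+1) − h(k) = k·(k+1)·(k+2)·(k+3)·(k+4) − (k-1)·k·(k+1)·(k+2)·(k+3) = k·(k+1)·(k+2)·(k+3)·[(k+4) − (k-1)] = 5·k·(k+1)·(k+2)·(k+3). The product of 4 consecutive integers is divisible by (4)! = 24, so h(k+1) − h(k) is divisible by 5·24 = 120. By the inductive hypothesis 120 | h(k), hence 120 | h(k+1).
This completes the induction.
Therefore the largest such d is 120.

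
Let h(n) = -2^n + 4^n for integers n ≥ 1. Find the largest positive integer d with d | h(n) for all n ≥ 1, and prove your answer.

d = 2

Computing the first values: h(1) = 2 and h(2) = 12; gcd(2, 12) = 2, so d ≤ 2.
We prove 2 | -2^n + 4^n for all n ≥ 1 by induction on n.
For the base case n = 1: h(1) = 2 = 2·(1), so 2 | h(1).
For the inductive step, assume it holds for an arbitrary i ≥ 1, i.e. 2 | h(i). Then
4^{i+1} − 2^{i+1} = 4·4^i − 2·2^i = 4·(4^i − 2^i) + (2)·2^i. The first term is divisible by 2 by the inductive hypothesis, and the second term (2)·2^i is divisible by 2 since 2 | 2. Hence 2 | h(i+1).
By induction, the statement is established for all n ≥ 1.
Therefore the largest such d is 2.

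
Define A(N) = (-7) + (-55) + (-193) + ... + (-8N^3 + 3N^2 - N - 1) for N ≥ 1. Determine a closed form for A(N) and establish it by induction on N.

A(N) = -N(2N^3 + 3N^2 + N + 1)

We claim A(N) = -N(2N^3 + 3N^2 + N + 1) for all N ≥ 1.
For the base case N = 1: A(1) = -7, and the closed form gives -7. They agree.
For the inductive step, assume it holds for an arbitrary i ≥ 1, so A(i) = i(-2i^3 - 3i^2 - i - 1).
Then A(i+1) = A(i) + (-i - 8(i + 1)^3 + 3(i + 1)^2 - 2) = (i(-2i^3 - 3i^2 - i - 1)) + (-i - 8(i + 1)^3 + 3(i + 1)^2 - 2).
Simplifying, A(i+1) = -(i + 1)(2i^3 + 9i^2 + 13i + 7) = -(i+1)(2(i+1)^3 + 3(i+1)^2 + (i+1) + 1),
which is the closed form with N = i+1.
By induction, the statement is established for all N ≥ 1.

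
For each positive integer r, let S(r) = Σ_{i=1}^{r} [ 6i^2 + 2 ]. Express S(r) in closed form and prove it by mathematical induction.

S(r) = r(2r^2 + 3r + 3)

We claim S(r) = r(2r^2 + 3r + 3) for all r ≥ 1.
For the base case r = 1: S(1) = 8, and the closed form gives 8. They agree.
Inductive step: assume the claim holds for r = i, so S(i) = i(2i^2 + 3i + 3).
Then S(i+1) = S(i) + (6(i + 1)^2 + 2) = (i(2i^2 + 3i + 3)) + (6(i + 1)^2 + 2).
Simplifying, S(i+1) = (i + 1)(2i^2 + 7i + 8) = (i+1)(2(i+1)^2 + 3(i+1) + 3),
which is the closed form with r = i+1.
By the principle of mathematical induction, the result holds for all r ≥ 1.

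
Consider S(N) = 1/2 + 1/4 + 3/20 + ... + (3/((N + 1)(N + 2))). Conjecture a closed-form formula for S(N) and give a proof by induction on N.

S(N) = 3N/(2(N + 2))

We claim S(N) = 3N/(2(N + 2)) for all N ≥ 1.
Base case (N = 1): S(1) = 1/2, and the closed form gives 1/2. They agree.
Suppose the result is true for N = j, so S(j) = 3j/(2(j + 2)).
Then S(j+1) = S(j) + (3/((j + 2)(j + 3))) = (3j/(2(j + 2))) + (3/((j + 2)(j + 3))).
Simplifying, S(j+1) = 3(j + 1)/(2(j + 3)) = 3(j+1)/(2((j+1) + 2)),
which is the closed form with N = j+1.
By induction, the statement is established for all N ≥ 1.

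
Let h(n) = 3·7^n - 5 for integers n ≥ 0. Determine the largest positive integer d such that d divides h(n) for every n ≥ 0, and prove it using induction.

Computing the first values: h(0) = -2 and h(1) = 16; gcd(-2, 16) = 2, so d ≤ 2.
We prove 2 | 3·7^n - 5 for all n ≥ 0 by induction on n.
Base step (n = 0): h(0) = -2 = 2·(-1), so 2 | h(0).
For the inductive step, assume it holds for an arbitrary k ≥ 0, i.e. 2 | h(k). Then
h(k+1) = 3·7^(k+1) - 5 = 7·(3·7^k - 5) + 30 = 7·h(k) + 30. The first term is divisible by 2 by the inductive hypothesis, and 30 is divisible by 2. Hence 2 | h(k+1).
This completes the induction.
Therefore the largest such d is 2.

d = 2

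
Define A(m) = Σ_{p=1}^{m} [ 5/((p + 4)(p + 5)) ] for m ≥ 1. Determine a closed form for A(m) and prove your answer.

A(m) = m/(m + 5)

We claim A(m) = m/(m + 5) for all m ≥ 1.
When m = 1: A(1) = 1/6, and the closed form gives 1/6. They agree.
For the inductive step, assume it holds for an arbitrary p ≥ 1, so A(p) = p/(p + 5).
Then A(p+1) = A(p) + (5/((p + 5)(p + 6))) = (p/(p + 5)) + (5/((p + 5)(p + 6))).
Simplifying, A(p+1) = (p + 1)/(p + 6) = (p+1)/((p+1) + 5),
which is the closed form with m = p+1.
By the principle of mathematical induction, the result holds for all m ≥ 1.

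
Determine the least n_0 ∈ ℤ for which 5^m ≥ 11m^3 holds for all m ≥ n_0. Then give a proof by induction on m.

n_0 = 5

At m = 4: 625 < 704, so the inequality fails and n_0 ≥ 5. We prove 5^m ≥ 11m^3 for all m ≥ 5.
When m = 5: 5^m = 3125 and 11m^3 = 1375, so 3125 ≥ 1375.
Inductive step: assume the claim holds for m = p, so 5^p ≥ 11p^3.
Then 5^(p + 1) = 5·(5^p) ≥ 5·(11p^3).
Also, for p ≥ 5 we have 5·(11p^3) ≥ 11(p+1)^3, since 5 ≥ (1 + 1/p)^3 for all p ≥ 5.
Combining, 5^(p + 1) ≥ 11(p+1)^3.
This completes the induction.
Hence the smallest such n_0 is 5.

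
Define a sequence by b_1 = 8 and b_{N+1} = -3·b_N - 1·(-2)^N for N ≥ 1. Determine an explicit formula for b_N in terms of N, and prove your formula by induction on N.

Computing the first terms: b_1 = 8, b_2 = -22, b_3 = 62. This suggests b_N = -(-2)^N - 2(-3)^N.
Base case (N = 1): the formula gives 8 = 8 = b_1.
Suppose the result is true for N = k, so b_k = -(-2)^k - 2(-3)^k.
Then b_{k+1} = -3·b_k - 1·(-2)^k = -3·(-(-2)^k - 2(-3)^k) - 1·(-2)^k = -(-2)^(k + 1) - 2(-3)^(k + 1),
which is the claimed formula at N = k+1.
By induction, the statement is established for all N ≥ 1.

b_N = -(-2)^N - 2(-3)^N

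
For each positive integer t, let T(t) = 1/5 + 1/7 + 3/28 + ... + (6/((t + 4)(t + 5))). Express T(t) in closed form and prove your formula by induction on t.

T(t) = 6t/(5(t + 5))

We claim T(t) = 6t/(5(t + 5)) for all t ≥ 1.
When t = 1: T(1) = 1/5, and the closed form gives 1/5. They agree.
Suppose the result is true for t = j, so T(j) = 6j/(5(j + 5)).
Then T(j+1) = T(j) + (6/((j + 5)(j + 6))) = (6j/(5(j + 5))) + (6/((j + 5)(j + 6))).
Simplifying, T(j+1) = 6(j + 1)/(5(j + 6)) = 6(j+1)/(5((j+1) + 5)),
which is the closed form with t = j+1.
By induction, the statement is established for all t ≥ 1.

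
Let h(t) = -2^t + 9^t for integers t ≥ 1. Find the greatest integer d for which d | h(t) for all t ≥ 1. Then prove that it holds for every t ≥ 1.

Computing the first values: h(1) = 7 and h(2) = 77; gcd(7, 77) = 7, so d ≤ 7.
We prove 7 | -2^t + 9^t for all t ≥ 1 by induction on t.
When t = 1: h(1) = 7 = 7·(1), so 7 | h(1).
For the inductive step, assume it holds for an arbitrary r ≥ 1, i.e. 7 | h(r). Then
9^{r+1} − 2^{r+1} = 9·9^r − 2·2^r = 9·(9^r − 2^r) + (7)·2^r. The first term is divisible by 7 by the inductive hypothesis, and the second term (7)·2^r is divisible by 7 since 7 | 7. Hence 7 | h(r+1).
By the principle of mathematical induction, the result holds for all t ≥ 1.
Therefore the largest such d is 7.

d = 7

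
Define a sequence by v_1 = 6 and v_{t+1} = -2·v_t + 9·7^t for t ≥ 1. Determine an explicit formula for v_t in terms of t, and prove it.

v_t = -(-2)^(t - 1) + 7^t

Computing the first terms: v_1 = 6, v_2 = 51, v_3 = 339. This suggests v_t = -(-2)^(t - 1) + 7^t.
When t = 1: the formula gives 6 = 6 = v_1.
Inductive step: suppose the statement holds for some k ≥ 1, so v_k = -(-2)^(k - 1) + 7^k.
Then v_{k+1} = -2·v_k + 9·7^k = -2·(-(-2)^(k - 1) + 7^k) + 9·7^k = -(-2)^k + 7^(k + 1) = -(-2)^((k+1) - 1) + 7^(k+1),
which is the claimed formula at t = k+1.
By induction, the statement is established for all t ≥ 1.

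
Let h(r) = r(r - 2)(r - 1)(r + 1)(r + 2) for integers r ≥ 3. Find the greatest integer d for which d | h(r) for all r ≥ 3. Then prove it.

Computing the first values: h(3) = 120 and h(4) = 720; gcd(120, 720) = 120, so d ≤ 120.
We prove 120 | r(r - 2)(r - 1)(r + 1)(r + 2) for all r ≥ 3 by induction on r.
Base step (r = 3): h(3) = 120 = 120·(1), so 120 | h(3).
Inductive step: suppose the statement holds for some j ≥ 3, i.e. 120 | h(j). Then
h(j+1) − h(j) = (j-1)·j·(j+1)·(j+2)·(j+3) − (j-2)·(j-1)·j·(j+1)·(j+2) = (j-1)·j·(j+1)·(j+2)·[(j+3) − (j-2)] = 5·(j-1)·j·(j+1)·(j+2). The product of 4 consecutive integers is divisible by (4)! = 24, so h(j+1) − h(j) is divisible by 5·24 = 120. By the inductive hypothesis 120 | h(j), hence 120 | h(j+1).
Hence, by induction on r, the claim holds for every r ≥ 3.
Therefore the largest such d is 120.

d = 120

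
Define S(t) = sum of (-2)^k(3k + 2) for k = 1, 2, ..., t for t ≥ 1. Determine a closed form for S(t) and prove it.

S(t) = 2(-2)^t(t + 1) - 2

We claim S(t) = 2(-2)^t(t + 1) - 2 for all t ≥ 1.
Base step (t = 1): S(1) = -10, and the closed form gives -10. They agree.
Suppose the result is true for t = k, so S(k) = 2(-2)^k(k + 1) - 2.
Then S(k+1) = S(k) + ((-2)^(k + 1)(3k + 5)) = (2(-2)^k(k + 1) - 2) + ((-2)^(k + 1)(3k + 5)).
Simplifying, S(k+1) = -4(-2)^k·k - 8(-2)^k - 2 = 2(-2)^(k+1)((k+1) + 1) - 2,
which is the closed form with t = k+1.
By the principle of mathematical induction, the result holds for all t ≥ 1.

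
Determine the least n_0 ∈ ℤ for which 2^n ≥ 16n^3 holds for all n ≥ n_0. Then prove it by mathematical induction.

At n = 15: 32768 < 54000, so the inequality fails and n_0 ≥ 16. We prove 2^n ≥ 16n^3 for all n ≥ 16.
Base step (n = 16): 2^n = 65536 and 16n^3 = 65536, so 65536 ≥ 65536.
Inductive step: assume the claim holds for n = r, so 2^r ≥ 16r^3.
Then 2^(r + 1) = 2·(2^r) ≥ 2·(16r^3).
Also, for r ≥ 16 we have 2·(16r^3) ≥ 16(r+1)^3, since 2 ≥ (1 + 1/r)^3 for all r ≥ 16.
Combining, 2^(r + 1) ≥ 16(r+1)^3.
This completes the induction.
Hence the smallest such n_0 is 16.

n_0 = 16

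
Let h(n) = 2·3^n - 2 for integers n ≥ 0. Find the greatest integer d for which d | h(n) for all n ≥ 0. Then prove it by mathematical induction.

d = 4

Computing the first values: h(0) = 0 and h(1) = 4; gcd(0, 4) = 4, so d ≤ 4.
We prove 4 | 2·3^n - 2 for all n ≥ 0 by induction on n.
When n = 0: h(0) = 0 = 4·(0), so 4 | h(0).
Inductive step: assume the claim holds for n = p, i.e. 4 | h(p). Then
h(p+1) = 2·3^(p+1) - 2 = 3·(2·3^p - 2) + 4 = 3·h(p) + 4. The first term is divisible by 4 by the inductive hypothesis, and 4 is divisible by 4. Hence 4 | h(p+1).
By the principle of mathematical induction, the result holds for all n ≥ 0.
Therefore the largest such d is 4.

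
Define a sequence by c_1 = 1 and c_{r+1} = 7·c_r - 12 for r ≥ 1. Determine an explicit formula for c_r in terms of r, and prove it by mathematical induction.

c_r = -7^(r - 1) + 2

Computing the first terms: c_1 = 1, c_2 = -5, c_3 = -47. This suggests c_r = -7^(r - 1) + 2.
Base case (r = 1): the formula gives 1 = 1 = c_1.
Inductive step: suppose the statement holds for some m ≥ 1, so c_m = -7^(m - 1) + 2.
Then c_{m+1} = 7·c_m - 12 = 7·(-7^(m - 1) + 2) - 12 = -7^m + 2 = -7^((m+1) - 1) + 2,
which is the claimed formula at r = m+1.
By the principle of mathematical induction, the result holds for all r ≥ 1.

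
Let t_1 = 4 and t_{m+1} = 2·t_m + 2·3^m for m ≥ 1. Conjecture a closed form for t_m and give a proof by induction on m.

Computing the first terms: t_1 = 4, t_2 = 14, t_3 = 46. This suggests t_m = -2^m + 2·3^m.
Base step (m = 1): the formula gives 4 = 4 = t_1.
Inductive step: assume the claim holds for m = r, so t_r = -2^r + 2·3^r.
Then t_{r+1} = 2·t_r + 2·3^r = 2·(-2^r + 2·3^r) + 2·3^r = -2^(r + 1) + 2·3^(r + 1),
which is the claimed formula at m = r+1.
This completes the induction.

t_m = -2^m + 2·3^m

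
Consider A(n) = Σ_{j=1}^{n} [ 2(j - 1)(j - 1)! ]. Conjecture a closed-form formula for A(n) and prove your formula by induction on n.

We claim A(n) = 2n! - 2 for all n ≥ 1.
For the base case n = 1: A(1) = 0, and the closed form gives 0. They agree.
For the inductive step, assume it holds for an arbitrary j ≥ 1, so A(j) = 2j! - 2.
Then A(j+1) = A(j) + (2j·j!) = (2j! - 2) + (2j·j!).
Simplifying, A(j+1) = 2(j+1)! - 2,
which is the closed form with n = j+1.
Hence, by induction on n, the claim holds for every n ≥ 1.

A(n) = 2n! - 2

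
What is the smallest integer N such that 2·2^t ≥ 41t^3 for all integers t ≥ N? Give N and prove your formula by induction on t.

N = 17

At t = 16: 131072 < 167936, so the inequality fails and N ≥ 17. We prove 2·2^t ≥ 41t^3 for all t ≥ 17.
When t = 17: 2·2^t = 262144 and 41t^3 = 201433, so 262144 ≥ 201433.
Suppose the result is true for t = m, so 2·2^m ≥ 41m^3.
Then 2·2^(m + 1) = 2·(2·2^m) ≥ 2·(41m^3).
Also, for m ≥ 17 we have 2·(41m^3) ≥ 41(m+1)^3, since 2 ≥ (1 + 1/m)^3 for all m ≥ 17.
Combining, 2·2^(m + 1) ≥ 41(m+1)^3.
This completes the induction.
Hence the smallest such N is 17.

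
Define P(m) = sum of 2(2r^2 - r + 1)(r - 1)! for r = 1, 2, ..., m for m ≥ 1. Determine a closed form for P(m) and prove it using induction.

We claim P(m) = (4m + 2)m! - 2 for all m ≥ 1.
Base step (m = 1): P(1) = 4, and the closed form gives 4. They agree.
Suppose the result is true for m = r, so P(r) = (4r + 2)r! - 2.
Then P(r+1) = P(r) + (2(2r^2 + 3r + 2)r!) = ((4r + 2)r! - 2) + (2(2r^2 + 3r + 2)r!).
Simplifying, P(r+1) = (4(r+1) + 2)(r+1)! - 2,
which is the closed form with m = r+1.
By induction, the statement is established for all m ≥ 1.

P(m) = (4m + 2)m! - 2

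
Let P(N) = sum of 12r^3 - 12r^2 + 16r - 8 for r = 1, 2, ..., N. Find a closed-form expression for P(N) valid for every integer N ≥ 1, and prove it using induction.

P(N) = N(3N - 1)(N^2 + N + 2)

We claim P(N) = N(3N - 1)(N^2 + N + 2) for all N ≥ 1.
For the base case N = 1: P(1) = 8, and the closed form gives 8. They agree.
Inductive step: assume the claim holds for N = r, so P(r) = r(3r^3 + 2r^2 + 5r - 2).
Then P(r+1) = P(r) + (12r^3 + 24r^2 + 28r + 8) = (r(3r^3 + 2r^2 + 5r - 2)) + (12r^3 + 24r^2 + 28r + 8).
Simplifying, P(r+1) = (r + 1)(3r + 2)(r^2 + 3r + 4) = (r+1)(3(r+1) - 1)((r+1)^2 + (r+1) + 2),
which is the closed form with N = r+1.
Hence, by induction on N, the claim holds for every N ≥ 1.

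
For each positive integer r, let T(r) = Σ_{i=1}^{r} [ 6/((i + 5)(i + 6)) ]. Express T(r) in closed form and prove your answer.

T(r) = r/(r + 6)

We claim T(r) = r/(r + 6) for all r ≥ 1.
Base case (r = 1): T(1) = 1/7, and the closed form gives 1/7. They agree.
Inductive step: assume the claim holds for r = i, so T(i) = i/(i + 6).
Then T(i+1) = T(i) + (6/((i + 6)(i + 7))) = (i/(i + 6)) + (6/((i + 6)(i + 7))).
Simplifying, T(i+1) = (i + 1)/(i + 7) = (i+1)/((i+1) + 6),
which is the closed form with r = i+1.
By the principle of mathematical induction, the result holds for all r ≥ 1.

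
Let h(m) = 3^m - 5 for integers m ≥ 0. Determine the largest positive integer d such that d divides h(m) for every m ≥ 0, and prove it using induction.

Computing the first values: h(0) = -4 and h(1) = -2; gcd(-4, -2) = 2, so d ≤ 2.
We prove 2 | 3^m - 5 for all m ≥ 0 by induction on m.
For the base case m = 0: h(0) = -4 = 2·(-2), so 2 | h(0).
Suppose the result is true for m = r, i.e. 2 | h(r). Then
h(r+1) = 3^(r+1) - 5 = 3·(3^r - 5) + 10 = 3·h(r) + 10. The first term is divisible by 2 by the inductive hypothesis, and 10 is divisible by 2. Hence 2 | h(r+1).
By induction, the statement is established for all m ≥ 0.
Therefore the largest such d is 2.

d = 2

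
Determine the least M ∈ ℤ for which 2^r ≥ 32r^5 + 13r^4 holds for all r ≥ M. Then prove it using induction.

At r = 29: 536870912 < 665551421, so the inequality fails and M ≥ 30. We prove 2^r ≥ 32r^5 + 13r^4 for all r ≥ 30.
When r = 30: 2^r = 1073741824 and 32r^5 + 13r^4 = 788130000, so 1073741824 ≥ 788130000.
Inductive step: suppose the statement holds for some m ≥ 30, so 2^m ≥ 32m^5 + 13m^4.
Then 2^(m + 1) = 2·(2^m) ≥ 2·(32m^5 + 13m^4).
Also, for m ≥ 30 we have 2·(32m^5 + 13m^4) ≥ 32(m+1)^5 + 13(m+1)^4, since 2·(32m^5 + 13m^4) − (32(m+1)^5 + 13(m+1)^4) = 32m^5 - 147m^4 - 372m^3 - 398m^2 - 212m - 45, which is nonnegative for all m ≥ 30.
Combining, 2^(m + 1) ≥ 32(m+1)^5 + 13(m+1)^4.
By induction, the statement is established for all r ≥ 30.
Hence the smallest such M is 30.

M = 30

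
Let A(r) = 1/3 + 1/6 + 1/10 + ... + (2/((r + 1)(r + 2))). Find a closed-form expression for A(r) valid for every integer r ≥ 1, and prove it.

A(r) = r/(r + 2)

We claim A(r) = r/(r + 2) for all r ≥ 1.
Base step (r = 1): A(1) = 1/3, and the closed form gives 1/3. They agree.
Suppose the result is true for r = j, so A(j) = j/(j + 2).
Then A(j+1) = A(j) + (2/((j + 2)(j + 3))) = (j/(j + 2)) + (2/((j + 2)(j + 3))).
Simplifying, A(j+1) = (j + 1)/(j + 3) = (j+1)/((j+1) + 2),
which is the closed form with r = j+1.
Hence, by induction on r, the claim holds for every r ≥ 1.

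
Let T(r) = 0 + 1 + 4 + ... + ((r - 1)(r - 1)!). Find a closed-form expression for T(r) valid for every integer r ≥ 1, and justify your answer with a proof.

We claim T(r) = r! - 1 for all r ≥ 1.
Base step (r = 1): T(1) = 0, and the closed form gives 0. They agree.
For the inductive step, assume it holds for an arbitrary k ≥ 1, so T(k) = k! - 1.
Then T(k+1) = T(k) + (k·k!) = (k! - 1) + (k·k!).
Simplifying, T(k+1) = (k+1)! - 1,
which is the closed form with r = k+1.
By the principle of mathematical induction, the result holds for all r ≥ 1.

T(r) = r! - 1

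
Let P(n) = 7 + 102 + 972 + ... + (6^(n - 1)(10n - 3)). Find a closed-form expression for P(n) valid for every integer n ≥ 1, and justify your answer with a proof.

We claim P(n) = 6^n(2n - 1) + 1 for all n ≥ 1.
Base step (n = 1): P(1) = 7, and the closed form gives 7. They agree.
For the inductive step, assume it holds for an arbitrary i ≥ 1, so P(i) = 6^i(2i - 1) + 1.
Then P(i+1) = P(i) + (6^i(10i + 7)) = (6^i(2i - 1) + 1) + (6^i(10i + 7)).
Simplifying, P(i+1) = 12·6^i·i + 6·6^i + 1 = 6^(i+1)(2(i+1) - 1) + 1,
which is the closed form with n = i+1.
Hence, by induction on n, the claim holds for every n ≥ 1.

P(n) = 6^n(2n - 1) + 1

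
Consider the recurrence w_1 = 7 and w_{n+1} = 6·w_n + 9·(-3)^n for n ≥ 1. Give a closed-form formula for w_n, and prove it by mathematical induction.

w_n = -(-3)^n + 4·6^(n - 1)

Computing the first terms: w_1 = 7, w_2 = 15, w_3 = 171. This suggests w_n = -(-3)^n + 4·6^(n - 1).
Base step (n = 1): the formula gives 7 = 7 = w_1.
Suppose the result is true for n = m, so w_m = -(-3)^m + 4·6^(m - 1).
Then w_{m+1} = 6·w_m + 9·(-3)^m = 6·(-(-3)^m + 4·6^(m - 1)) + 9·(-3)^m = -(-3)^(m + 1) + 4·6^m = -(-3)^(m+1) + 4·6^((m+1) - 1),
which is the claimed formula at n = m+1.
By induction, the statement is established for all n ≥ 1.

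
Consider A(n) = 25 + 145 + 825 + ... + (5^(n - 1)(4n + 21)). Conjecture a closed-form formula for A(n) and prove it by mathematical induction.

A(n) = 5^n(n + 5) - 5

We claim A(n) = 5^n(n + 5) - 5 for all n ≥ 1.
Base step (n = 1): A(1) = 25, and the closed form gives 25. They agree.
Suppose the result is true for n = k, so A(k) = 5^k(k + 5) - 5.
Then A(k+1) = A(k) + (5^k(4k + 25)) = (5^k(k + 5) - 5) + (5^k(4k + 25)).
Simplifying, A(k+1) = 5·5^k·k + 30·5^k - 5 = 5^(k+1)((k+1) + 5) - 5,
which is the closed form with n = k+1.
Hence, by induction on n, the claim holds for every n ≥ 1.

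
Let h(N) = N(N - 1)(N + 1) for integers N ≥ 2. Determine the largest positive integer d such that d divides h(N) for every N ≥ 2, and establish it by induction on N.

Computing the first values: h(2) = 6 and h(3) = 24; gcd(6, 24) = 6, so d ≤ 6.
We prove 6 | N(N - 1)(N + 1) for all N ≥ 2 by induction on N.
Base case (N = 2): h(2) = 6 = 6·(1), so 6 | h(2).
Inductive step: suppose the statement holds for some i ≥ 2, i.e. 6 | h(i). Then
h(i+1) − h(i) = i·(i+1)·(i+2) − (i-1)·i·(i+1) = i·(i+1)·[(i+2) − (i-1)] = 3·i·(i+1). The product of 2 consecutive integers is divisible by (2)! = 2, so h(i+1) − h(i) is divisible by 3·2 = 6. By the inductive hypothesis 6 | h(i), hence 6 | h(i+1).
Hence, by induction on N, the claim holds for every N ≥ 2.
Therefore the largest such d is 6.

d = 6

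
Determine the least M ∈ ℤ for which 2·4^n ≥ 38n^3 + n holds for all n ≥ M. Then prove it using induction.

At n = 6: 8192 < 8214, so the inequality fails and M ≥ 7. We prove 2·4^n ≥ 38n^3 + n for all n ≥ 7.
Base step (n = 7): 2·4^n = 32768 and 38n^3 + n = 13041, so 32768 ≥ 13041.
Inductive step: assume the claim holds for n = j, so 2·4^j ≥ 38j^3 + j.
Then 2·4^(j + 1) = 4·(2·4^j) ≥ 4·(38j^3 + j).
Also, for j ≥ 7 we have 4·(38j^3 + j) ≥ 38(j+1)^3 + (j+1), since 4·(38j^3 + j) − (38(j+1)^3 + (j+1)) = 114j^3 - 114j^2 - 111j - 39, which is nonnegative for all j ≥ 7.
Combining, 2·4^(j + 1) ≥ 38(j+1)^3 + (j+1).
This completes the induction.
Hence the smallest such M is 7.

M = 7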